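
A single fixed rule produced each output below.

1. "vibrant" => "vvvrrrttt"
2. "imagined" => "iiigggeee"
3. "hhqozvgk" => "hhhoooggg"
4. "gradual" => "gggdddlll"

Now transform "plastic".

What's happening: keep one character in every 3, starting at position 1 (positions 1st, 4th, 7th, ...), then repeat every character 3 times.
"plastic" → "psc" → "pppsssccc".

pppsssccc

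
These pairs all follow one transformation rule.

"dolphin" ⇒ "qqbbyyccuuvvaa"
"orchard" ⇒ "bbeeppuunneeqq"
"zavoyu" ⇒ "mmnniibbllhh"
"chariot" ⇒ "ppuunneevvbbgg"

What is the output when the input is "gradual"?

tteennqqhhnnyy

In each case the input is transformed by: shift every letter 13 places forward in the alphabet (wrapping around) — i.e. ROT13, then double every character.
On "gradual": the first step gives "tenqhny", and the second then gives "tteennqqhhnnyy".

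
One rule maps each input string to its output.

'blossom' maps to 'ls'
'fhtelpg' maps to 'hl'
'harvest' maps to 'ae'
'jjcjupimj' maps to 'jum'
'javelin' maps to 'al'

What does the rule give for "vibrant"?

The rule is to keep one character in every 3, starting at position 2 (positions 2nd, 5th, 8th, ...).
Doing the same to "vibrant": "ia".

ia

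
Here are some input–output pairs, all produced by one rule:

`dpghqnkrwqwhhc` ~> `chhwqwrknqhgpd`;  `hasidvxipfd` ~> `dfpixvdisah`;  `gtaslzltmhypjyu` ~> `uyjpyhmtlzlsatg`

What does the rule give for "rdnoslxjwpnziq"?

qiznpwjxlsondr

The rule is to reverse the string.
"rdnoslxjwpnziq" → "qiznpwjxlsondr".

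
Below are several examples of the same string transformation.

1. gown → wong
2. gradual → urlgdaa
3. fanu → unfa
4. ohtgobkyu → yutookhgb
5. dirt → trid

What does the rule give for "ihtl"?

Rule — sort the characters into reverse alphabetical order.
"ihtl" → "tlih".

tlih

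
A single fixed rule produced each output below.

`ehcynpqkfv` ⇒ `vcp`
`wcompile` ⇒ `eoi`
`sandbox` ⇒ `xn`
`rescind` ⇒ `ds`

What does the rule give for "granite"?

The rule is to move the last 2 characters to the front (rotate right by 2), then keep one character in every 3, starting at position 2 (positions 2nd, 5th, 8th, ...).
Doing the same to "granite": "ea".

ea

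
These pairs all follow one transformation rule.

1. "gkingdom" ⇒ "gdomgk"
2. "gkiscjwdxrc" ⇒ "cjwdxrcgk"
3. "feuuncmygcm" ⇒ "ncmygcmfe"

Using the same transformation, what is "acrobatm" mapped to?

batmac

The rule is to move the first 2 characters to the end (rotate left by 2), then delete the first 2 characters.
Applying both steps to "acrobatm": "robatmac", then "batmac".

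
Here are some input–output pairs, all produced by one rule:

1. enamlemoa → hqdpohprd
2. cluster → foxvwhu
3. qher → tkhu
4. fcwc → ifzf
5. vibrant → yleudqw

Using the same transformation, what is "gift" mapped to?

jliw

Looking at the pairs, the operation is to shift every letter 3 places forward in the alphabet (wrapping around).
So "gift" becomes "jliw".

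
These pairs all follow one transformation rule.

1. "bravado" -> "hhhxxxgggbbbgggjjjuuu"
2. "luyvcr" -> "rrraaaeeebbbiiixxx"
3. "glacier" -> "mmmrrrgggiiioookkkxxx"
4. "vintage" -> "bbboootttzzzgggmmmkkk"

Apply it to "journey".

Rule — shift every letter 6 places forward in the alphabet (wrapping around), then repeat every character 3 times.
"journey" → "puaxtke" → "pppuuuaaaxxxtttkkkeee".

pppuuuaaaxxxtttkkkeee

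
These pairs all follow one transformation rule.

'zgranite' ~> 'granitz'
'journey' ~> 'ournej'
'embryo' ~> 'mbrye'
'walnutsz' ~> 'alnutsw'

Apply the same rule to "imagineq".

maginei

The rule is to delete the last character, then move the first character to the end.
For "imagineq" the result is "maginei".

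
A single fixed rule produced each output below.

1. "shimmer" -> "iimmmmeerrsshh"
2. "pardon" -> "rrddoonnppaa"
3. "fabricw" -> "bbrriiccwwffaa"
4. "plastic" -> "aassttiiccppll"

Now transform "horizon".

Looking at the pairs, the operation is to move the first 2 characters to the end (rotate left by 2), then double every character.
Doing the same to "horizon": "rriizzoonnhhoo".
(Check on "plastic": → "asticpl" → "aassttiiccppll" ✓)

rriizzoonnhhoo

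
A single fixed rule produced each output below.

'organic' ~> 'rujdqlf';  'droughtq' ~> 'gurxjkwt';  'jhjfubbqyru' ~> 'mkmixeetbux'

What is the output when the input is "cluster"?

Looking at the pairs, the operation is to shift every letter 3 places forward in the alphabet (wrapping around).
For "cluster" the result is "foxvwhu".

foxvwhu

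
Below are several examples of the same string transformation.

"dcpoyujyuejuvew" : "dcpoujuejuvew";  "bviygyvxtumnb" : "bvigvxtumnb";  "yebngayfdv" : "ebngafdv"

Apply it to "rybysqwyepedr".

The pattern: remove every "y".
So "rybysqwyepedr" becomes "rbsqwepedr".

rbsqwepedr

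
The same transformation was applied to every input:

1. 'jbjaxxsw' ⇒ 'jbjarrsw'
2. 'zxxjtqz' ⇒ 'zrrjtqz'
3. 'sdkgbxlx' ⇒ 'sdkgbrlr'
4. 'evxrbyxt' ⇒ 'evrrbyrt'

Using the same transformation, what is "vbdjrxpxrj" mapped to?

vbdjrrprrj

Rule — replace every "x" with "r".
On "vbdjrxpxrj" that produces "vbdjrrprrj".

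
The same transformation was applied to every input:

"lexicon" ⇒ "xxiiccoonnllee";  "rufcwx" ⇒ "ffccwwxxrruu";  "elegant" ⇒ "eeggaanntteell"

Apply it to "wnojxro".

The rule is to move the first 2 characters to the end (rotate left by 2), then double every character.
For "wnojxro", step one produces "ojxrown"; step two turns that into "oojjxxrroowwnn".
(Check on "rufcwx": → "fcwxru" → "ffccwwxxrruu" ✓)

oojjxxrroowwnn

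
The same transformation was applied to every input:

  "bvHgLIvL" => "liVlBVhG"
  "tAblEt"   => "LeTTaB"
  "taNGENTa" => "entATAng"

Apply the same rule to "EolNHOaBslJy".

The pattern: swap the front and back halves of the string, then flip the case of every letter.
"EolNHOaBslJy" → "AbSLjYeOLnho".

AbSLjYeOLnho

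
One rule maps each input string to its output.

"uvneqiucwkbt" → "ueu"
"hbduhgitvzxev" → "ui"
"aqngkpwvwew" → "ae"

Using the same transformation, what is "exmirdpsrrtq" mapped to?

ei

Each output is the input with this applied: keep one character in every 3, starting at position 1 (positions 1st, 4th, 7th, ...), then keep only the vowels.
On "exmirdpsrrtq": the first step gives "eipr", and the second then gives "ei".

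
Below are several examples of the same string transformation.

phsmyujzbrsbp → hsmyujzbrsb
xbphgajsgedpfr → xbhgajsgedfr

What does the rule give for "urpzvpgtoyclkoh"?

Each output is the input with this applied: remove every "p".
Doing the same to "urpzvpgtoyclkoh": "urzvgtoyclkoh".

urzvgtoyclkoh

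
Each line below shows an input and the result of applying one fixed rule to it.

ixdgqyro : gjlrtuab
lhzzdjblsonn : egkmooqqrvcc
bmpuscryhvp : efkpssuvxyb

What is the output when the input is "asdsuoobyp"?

What's happening: sort the characters into alphabetical order, then shift every letter 3 places forward in the alphabet (wrapping around).
Starting from "asdsuoobyp": after the first operation, "abdoopssuy"; after the second, "degrrsvvxb".

degrrsvvxb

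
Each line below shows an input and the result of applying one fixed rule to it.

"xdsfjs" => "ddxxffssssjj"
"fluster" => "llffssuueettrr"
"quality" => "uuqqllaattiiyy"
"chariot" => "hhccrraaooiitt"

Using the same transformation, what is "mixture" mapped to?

Each output is the input with this applied: swap each adjacent pair of characters (1↔2, 3↔4, ...), then double every character.
For "mixture" the result is "iimmttxxrruuee".

iimmttxxrruuee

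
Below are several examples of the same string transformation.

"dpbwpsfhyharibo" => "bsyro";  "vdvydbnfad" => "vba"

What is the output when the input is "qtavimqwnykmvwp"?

amnmp

The pattern: keep one character in every 3, starting at position 3 (positions 3rd, 6th, 9th, ...).
Applying that to "qtavimqwnykmvwp" gives "amnmp".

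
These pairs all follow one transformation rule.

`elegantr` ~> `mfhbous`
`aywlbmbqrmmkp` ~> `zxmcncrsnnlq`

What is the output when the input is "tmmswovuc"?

Looking at the pairs, the operation is to shift every letter 1 place forward in the alphabet (wrapping around), then delete the first character.
For "tmmswovuc", step one produces "unntxpwvd"; step two turns that into "nntxpwvd".
(Check on "elegantr": → "fmfhbous" → "mfhbous" ✓)

nntxpwvd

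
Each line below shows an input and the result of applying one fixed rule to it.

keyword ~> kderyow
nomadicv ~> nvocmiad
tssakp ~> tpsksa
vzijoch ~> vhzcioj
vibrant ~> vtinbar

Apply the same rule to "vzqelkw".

vwzkqle

Looking at the pairs, the operation is to take characters alternately from the front and the back (1st, last, 2nd, 2nd-last, ...).
"vzqelkw" → "vwzkqle".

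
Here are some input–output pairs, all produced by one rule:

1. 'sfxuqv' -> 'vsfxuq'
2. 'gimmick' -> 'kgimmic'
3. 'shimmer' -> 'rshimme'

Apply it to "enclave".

eenclav

In each case the input is transformed by: move the last character to the front.
Applying that to "enclave" gives "eenclav".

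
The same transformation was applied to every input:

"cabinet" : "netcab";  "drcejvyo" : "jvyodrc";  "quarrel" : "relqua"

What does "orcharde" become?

The pattern: move the first 3 characters to the end (rotate left by 3), then delete the first character.
"orcharde" → "hardeorc" → "ardeorc".
(Check on "cabinet": → "inetcab" → "netcab" ✓)

ardeorc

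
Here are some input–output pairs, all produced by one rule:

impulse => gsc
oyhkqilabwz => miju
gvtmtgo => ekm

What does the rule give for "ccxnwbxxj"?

alv

The transformation: shift every letter 2 places backward in the alphabet (wrapping around), then keep one character in every 3, starting at position 1 (positions 1st, 4th, 7th, ...).
For "ccxnwbxxj", step one produces "aavluzvvh"; step two turns that into "alv".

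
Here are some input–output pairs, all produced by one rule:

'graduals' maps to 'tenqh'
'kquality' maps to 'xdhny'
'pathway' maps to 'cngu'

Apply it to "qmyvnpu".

The transformation: shift every letter 13 places forward in the alphabet (wrapping around) — i.e. ROT13, then delete the last 3 characters.
"qmyvnpu" → "dzliach" → "dzli".
(Check on "graduals": → "tenqhnyf" → "tenqh" ✓)

dzli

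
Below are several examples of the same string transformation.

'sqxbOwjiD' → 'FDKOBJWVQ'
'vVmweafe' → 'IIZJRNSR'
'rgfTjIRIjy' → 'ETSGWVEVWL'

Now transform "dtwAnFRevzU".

QGJNASERIMH

What's happening: shift every letter 13 places forward in the alphabet (wrapping around) — i.e. ROT13, then convert every letter to uppercase.
On "dtwAnFRevzU": the first step gives "qgjNaSErimH", and the second then gives "QGJNASERIMH".
(Check on "sqxbOwjiD": → "fdkoBjwvQ" → "FDKOBJWVQ" ✓)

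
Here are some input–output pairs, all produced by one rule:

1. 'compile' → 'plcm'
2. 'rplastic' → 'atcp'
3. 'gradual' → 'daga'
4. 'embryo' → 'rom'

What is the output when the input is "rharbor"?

The transformation: move the first 3 characters to the end (rotate left by 3), then keep every other character starting from the first (positions 1st, 3rd, 5th, ...).
For "rharbor", step one produces "rborrha"; step two turns that into "rora".

rora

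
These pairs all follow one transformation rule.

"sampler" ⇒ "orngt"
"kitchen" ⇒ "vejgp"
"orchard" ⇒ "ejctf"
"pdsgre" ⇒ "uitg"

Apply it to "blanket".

What's happening: delete the first 2 characters, then shift every letter 2 places forward in the alphabet (wrapping around).
On "blanket": the first step gives "anket", and the second then gives "cpmgv".

cpmgv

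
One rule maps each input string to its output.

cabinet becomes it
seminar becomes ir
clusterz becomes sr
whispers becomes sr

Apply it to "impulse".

Each output is the input with this applied: move the first character to the end, then keep one character in every 3, starting at position 3 (positions 3rd, 6th, 9th, ...).
Applying both steps to "impulse": "mpulsei", then "ue".

ue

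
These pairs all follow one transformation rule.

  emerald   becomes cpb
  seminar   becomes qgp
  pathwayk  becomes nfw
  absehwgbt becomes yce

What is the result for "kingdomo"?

The pattern: shift every letter 2 places backward in the alphabet (wrapping around), then keep one character in every 3, starting at position 1 (positions 1st, 4th, 7th, ...).
For "kingdomo", step one produces "iglebmkm"; step two turns that into "iek".

iek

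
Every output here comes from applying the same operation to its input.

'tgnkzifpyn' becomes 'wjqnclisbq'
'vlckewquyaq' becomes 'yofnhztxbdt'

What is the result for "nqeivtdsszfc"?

qthlywgvvcif

Rule — shift every letter 3 places forward in the alphabet (wrapping around).
For "nqeivtdsszfc" the result is "qthlywgvvcif".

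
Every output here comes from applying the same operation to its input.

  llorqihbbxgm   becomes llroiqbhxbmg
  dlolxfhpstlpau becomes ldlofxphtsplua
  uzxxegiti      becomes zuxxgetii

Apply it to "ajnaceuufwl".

jaanecuuwfl

Each output is the input with this applied: swap each adjacent pair of characters (1↔2, 3↔4, ...).
On "ajnaceuufwl" that produces "jaanecuuwfl".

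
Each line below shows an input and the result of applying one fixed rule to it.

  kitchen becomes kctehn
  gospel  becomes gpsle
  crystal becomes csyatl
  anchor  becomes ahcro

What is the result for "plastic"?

In each case the input is transformed by: swap each adjacent pair of characters (1↔2, 3↔4, ...), then delete the first character.
So "plastic" becomes "psaitc".
(Check on "crystal": → "rcsyatl" → "csyatl" ✓)

psaitc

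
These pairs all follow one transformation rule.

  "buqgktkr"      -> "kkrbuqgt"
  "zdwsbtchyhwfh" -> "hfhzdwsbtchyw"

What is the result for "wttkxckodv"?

kdvwttkxco

Rule — move the last 3 characters to the front (rotate right by 3), then swap the first and last characters.
"wttkxckodv" → "odvwttkxck" → "kdvwttkxco".
(Check on "zdwsbtchyhwfh": → "wfhzdwsbtchyh" → "hfhzdwsbtchyw" ✓)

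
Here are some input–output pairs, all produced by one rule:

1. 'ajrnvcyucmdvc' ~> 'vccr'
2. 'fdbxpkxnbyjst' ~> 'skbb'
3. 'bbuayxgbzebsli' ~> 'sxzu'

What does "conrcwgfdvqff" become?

fwdn

In each case the input is transformed by: keep one character in every 3, starting at position 3 (positions 3rd, 6th, 9th, ...), then swap the first and last characters.
Working it through for "conrcwgfdvqff": intermediate "nwdf", final "fwdn".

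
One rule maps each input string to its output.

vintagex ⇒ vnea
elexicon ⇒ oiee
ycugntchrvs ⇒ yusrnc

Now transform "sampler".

srml

The rule is to keep every other character starting from the first (positions 1st, 3rd, 5th, ...), then sort the characters into reverse alphabetical order.
For "sampler", step one produces "smlr"; step two turns that into "srml".
(Check on "ycugntchrvs": → "yuncrs" → "yusrnc" ✓)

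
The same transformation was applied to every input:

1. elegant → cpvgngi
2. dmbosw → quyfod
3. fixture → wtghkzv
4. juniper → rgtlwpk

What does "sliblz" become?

dnbunk

The transformation: shift every letter 2 places forward in the alphabet (wrapping around), then move the last 3 characters to the front (rotate right by 3).
Starting from "sliblz": after the first operation, "unkdnb"; after the second, "dnbunk".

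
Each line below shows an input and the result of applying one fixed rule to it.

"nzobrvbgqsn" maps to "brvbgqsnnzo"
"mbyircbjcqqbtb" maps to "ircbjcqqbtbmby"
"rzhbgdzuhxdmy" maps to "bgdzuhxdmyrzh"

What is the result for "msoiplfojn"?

The pattern: move the first 3 characters to the end (rotate left by 3).
"msoiplfojn" → "iplfojnmso".

iplfojnmso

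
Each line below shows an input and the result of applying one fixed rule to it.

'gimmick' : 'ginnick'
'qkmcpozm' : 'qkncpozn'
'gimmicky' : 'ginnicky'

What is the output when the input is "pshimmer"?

pshinner

The transformation: replace every "m" with "n".
Applying that to "pshimmer" gives "pshinner".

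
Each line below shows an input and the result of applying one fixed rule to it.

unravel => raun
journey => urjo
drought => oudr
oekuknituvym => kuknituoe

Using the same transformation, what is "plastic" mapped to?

aspl

In each case the input is transformed by: delete the last 3 characters, then move the first 2 characters to the end (rotate left by 2).
On "plastic": the first step gives "plas", and the second then gives "aspl".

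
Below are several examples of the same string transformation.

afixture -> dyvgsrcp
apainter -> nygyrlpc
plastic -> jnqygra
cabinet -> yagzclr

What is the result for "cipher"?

gafnpc

Looking at the pairs, the operation is to shift every letter 2 places backward in the alphabet (wrapping around), then swap each adjacent pair of characters (1↔2, 3↔4, ...).
Working it through for "cipher": intermediate "agnfcp", final "gafnpc".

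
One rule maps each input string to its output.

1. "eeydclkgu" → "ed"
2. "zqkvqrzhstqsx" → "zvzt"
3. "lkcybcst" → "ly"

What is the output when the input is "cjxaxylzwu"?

Looking at the pairs, the operation is to keep one character in every 3, starting at position 1 (positions 1st, 4th, 7th, ...), then delete the last character.
Working it through for "cjxaxylzwu": intermediate "calu", final "cal".

cal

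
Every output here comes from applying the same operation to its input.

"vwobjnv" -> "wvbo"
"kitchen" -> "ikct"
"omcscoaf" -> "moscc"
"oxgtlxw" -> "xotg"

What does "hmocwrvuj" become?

mhcorw

The rule is to delete the last 3 characters, then swap each adjacent pair of characters (1↔2, 3↔4, ...).
On "hmocwrvuj": the first step gives "hmocwr", and the second then gives "mhcorw".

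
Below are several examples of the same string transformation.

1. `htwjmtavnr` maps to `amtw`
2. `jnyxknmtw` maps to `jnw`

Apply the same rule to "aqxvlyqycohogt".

In each case the input is transformed by: sort the characters into alphabetical order, then keep one character in every 3, starting at position 1 (positions 1st, 4th, 7th, ...).
Applying both steps to "aqxvlyqycohogt": "acghlooqqtvxyy", then "ahoty".

ahoty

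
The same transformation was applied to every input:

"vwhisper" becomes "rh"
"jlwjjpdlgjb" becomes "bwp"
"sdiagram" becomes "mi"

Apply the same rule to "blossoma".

The pattern: move the last 3 characters to the front (rotate right by 3), then keep one character in every 3, starting at position 3 (positions 3rd, 6th, 9th, ...).
Applying both steps to "blossoma": "omabloss", then "ao".
(Check on "jlwjjpdlgjb": → "gjbjlwjjpdl" → "bwp" ✓)

ao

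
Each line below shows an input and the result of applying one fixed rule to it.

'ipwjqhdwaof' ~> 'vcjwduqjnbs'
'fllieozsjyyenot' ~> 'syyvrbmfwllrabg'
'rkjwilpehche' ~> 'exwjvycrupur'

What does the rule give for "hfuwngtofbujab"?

ushjatgbsohwno

The transformation: shift every letter 13 places forward in the alphabet (wrapping around) — i.e. ROT13.
So "hfuwngtofbujab" becomes "ushjatgbsohwno".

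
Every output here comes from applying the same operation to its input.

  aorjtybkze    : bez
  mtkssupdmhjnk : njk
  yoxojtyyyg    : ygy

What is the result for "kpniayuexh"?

The transformation: swap each adjacent pair of characters (1↔2, 3↔4, ...), then keep only the last 3 characters.
On "kpniayuexh": the first step gives "pkinyaeuhx", and the second then gives "uhx".
(Check on "yoxojtyyyg": → "oyoxtjyygy" → "ygy" ✓)

uhx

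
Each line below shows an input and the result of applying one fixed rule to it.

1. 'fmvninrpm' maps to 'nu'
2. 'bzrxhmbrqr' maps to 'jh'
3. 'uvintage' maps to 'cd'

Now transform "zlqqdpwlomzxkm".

ht

The pattern: shift every letter 8 places forward in the alphabet (wrapping around), then keep only the first 2 characters.
Working it through for "zlqqdpwlomzxkm": intermediate "htyylxetwuhfsu", final "ht".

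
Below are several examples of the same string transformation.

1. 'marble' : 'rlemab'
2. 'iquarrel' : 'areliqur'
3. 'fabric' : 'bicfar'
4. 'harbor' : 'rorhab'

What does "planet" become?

aetpln

The pattern: swap the front and back halves of the string, then swap the first and last characters.
"planet" → "netpla" → "aetpln".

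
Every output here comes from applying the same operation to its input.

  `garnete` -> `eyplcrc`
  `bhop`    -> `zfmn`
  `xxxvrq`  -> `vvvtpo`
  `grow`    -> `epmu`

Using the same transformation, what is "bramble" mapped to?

Rule — shift every letter 2 places backward in the alphabet (wrapping around).
For "bramble" the result is "zpykzjc".

zpykzjc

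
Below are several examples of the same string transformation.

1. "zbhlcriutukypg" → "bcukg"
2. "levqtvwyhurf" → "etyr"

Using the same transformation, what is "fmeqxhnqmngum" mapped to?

mxqg

Rule — keep one character in every 3, starting at position 2 (positions 2nd, 5th, 8th, ...).
For "fmeqxhnqmngum" the result is "mxqg".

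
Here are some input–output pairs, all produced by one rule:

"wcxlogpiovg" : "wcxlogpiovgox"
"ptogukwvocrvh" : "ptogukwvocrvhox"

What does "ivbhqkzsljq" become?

Looking at the pairs, the operation is to append "ox".
On "ivbhqkzsljq" that produces "ivbhqkzsljqox".

ivbhqkzsljqox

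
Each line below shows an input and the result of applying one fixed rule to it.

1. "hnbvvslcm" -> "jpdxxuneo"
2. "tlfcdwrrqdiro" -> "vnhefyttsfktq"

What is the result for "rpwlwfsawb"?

trynyhucyd

The transformation: shift every letter 2 places forward in the alphabet (wrapping around).
"rpwlwfsawb" → "trynyhucyd".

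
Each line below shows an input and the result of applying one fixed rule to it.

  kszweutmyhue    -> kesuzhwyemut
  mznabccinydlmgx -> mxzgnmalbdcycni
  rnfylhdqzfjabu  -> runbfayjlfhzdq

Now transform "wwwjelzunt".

Rule — take characters alternately from the front and the back (1st, last, 2nd, 2nd-last, ...).
For "wwwjelzunt" the result is "wtwnwujzel".

wtwnwujzel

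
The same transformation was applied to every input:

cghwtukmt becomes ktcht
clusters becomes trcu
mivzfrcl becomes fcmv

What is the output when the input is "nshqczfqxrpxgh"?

What's happening: keep every other character starting from the first (positions 1st, 3rd, 5th, ...), then move the last 2 characters to the front (rotate right by 2).
Applying both steps to "nshqczfqxrpxgh": "nhcfxpg", then "pgnhcfx".

pgnhcfx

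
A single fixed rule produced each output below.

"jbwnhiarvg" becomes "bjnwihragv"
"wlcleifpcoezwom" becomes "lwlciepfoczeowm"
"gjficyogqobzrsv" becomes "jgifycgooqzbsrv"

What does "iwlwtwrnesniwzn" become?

wiwlwtnrseinzwn

In each case the input is transformed by: swap each adjacent pair of characters (1↔2, 3↔4, ...).
On "iwlwtwrnesniwzn" that produces "wiwlwtnrseinzwn".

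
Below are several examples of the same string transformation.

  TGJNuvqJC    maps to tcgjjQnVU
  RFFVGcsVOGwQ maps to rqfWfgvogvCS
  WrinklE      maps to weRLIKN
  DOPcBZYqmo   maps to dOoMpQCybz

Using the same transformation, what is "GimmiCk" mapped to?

gKIcMIM

In each case the input is transformed by: flip the case of every letter, then take characters alternately from the front and the back (1st, last, 2nd, 2nd-last, ...).
Applying both steps to "GimmiCk": "gIMMIcK", then "gKIcMIM".
(Check on "DOPcBZYqmo": → "dopCbzyQMO" → "dOoMpQCybz" ✓)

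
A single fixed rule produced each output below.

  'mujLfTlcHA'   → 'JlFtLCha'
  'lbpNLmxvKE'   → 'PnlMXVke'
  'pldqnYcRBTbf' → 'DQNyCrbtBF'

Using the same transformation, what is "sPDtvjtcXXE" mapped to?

dTVJTCxxe

Each output is the input with this applied: flip the case of every letter, then delete the first 2 characters.
For "sPDtvjtcXXE", step one produces "SpdTVJTCxxe"; step two turns that into "dTVJTCxxe".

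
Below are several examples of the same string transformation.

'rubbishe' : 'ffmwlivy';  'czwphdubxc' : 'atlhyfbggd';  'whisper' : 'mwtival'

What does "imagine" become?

Looking at the pairs, the operation is to shift every letter 4 places forward in the alphabet (wrapping around), then move the first 2 characters to the end (rotate left by 2).
"imagine" → "mqekmri" → "ekmrimq".

ekmrimq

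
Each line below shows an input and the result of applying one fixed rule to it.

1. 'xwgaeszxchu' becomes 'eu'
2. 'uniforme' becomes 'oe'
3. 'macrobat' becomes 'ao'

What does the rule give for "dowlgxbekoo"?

Rule — keep one character in every 3, starting at position 2 (positions 2nd, 5th, 8th, ...), then keep only the vowels.
Doing the same to "dowlgxbekoo": "oeo".
(Check on "uniforme": → "noe" → "oe" ✓)

oeo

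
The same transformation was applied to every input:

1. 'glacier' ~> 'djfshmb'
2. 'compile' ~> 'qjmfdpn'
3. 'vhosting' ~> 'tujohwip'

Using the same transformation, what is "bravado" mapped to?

wbepcsb

The transformation: shift every letter 1 place forward in the alphabet (wrapping around), then move the first 3 characters to the end (rotate left by 3).
For "bravado", step one produces "csbwbep"; step two turns that into "wbepcsb".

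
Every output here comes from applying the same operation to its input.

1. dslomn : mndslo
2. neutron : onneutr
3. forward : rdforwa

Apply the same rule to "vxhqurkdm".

dmvxhqurk

In each case the input is transformed by: move the last 2 characters to the front (rotate right by 2).
"vxhqurkdm" → "dmvxhqurk".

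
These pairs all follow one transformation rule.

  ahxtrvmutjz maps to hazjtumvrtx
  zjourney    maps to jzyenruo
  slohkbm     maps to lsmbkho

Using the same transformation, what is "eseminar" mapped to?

The pattern: reverse the string, then move the last 2 characters to the front (rotate right by 2).
For "eseminar" the result is "seranime".

seranime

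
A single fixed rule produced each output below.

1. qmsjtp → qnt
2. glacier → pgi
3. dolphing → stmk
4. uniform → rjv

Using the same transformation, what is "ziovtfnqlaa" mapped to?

mzjue

The pattern: shift every letter 4 places forward in the alphabet (wrapping around), then keep every other character starting from the second (positions 2nd, 4th, 6th, ...).
For "ziovtfnqlaa", step one produces "dmszxjrupee"; step two turns that into "mzjue".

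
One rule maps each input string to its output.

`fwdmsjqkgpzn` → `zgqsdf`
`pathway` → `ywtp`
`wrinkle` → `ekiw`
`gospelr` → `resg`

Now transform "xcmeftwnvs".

vwfmx

The pattern: keep every other character starting from the first (positions 1st, 3rd, 5th, ...), then reverse the string.
"xcmeftwnvs" → "xmfwv" → "vwfmx".
(Check on "gospelr": → "gser" → "resg" ✓)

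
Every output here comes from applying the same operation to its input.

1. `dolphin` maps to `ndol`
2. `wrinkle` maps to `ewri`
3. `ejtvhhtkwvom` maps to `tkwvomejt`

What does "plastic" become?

cpla

Each output is the input with this applied: move the first 3 characters to the end (rotate left by 3), then delete the first 3 characters.
"plastic" → "cpla".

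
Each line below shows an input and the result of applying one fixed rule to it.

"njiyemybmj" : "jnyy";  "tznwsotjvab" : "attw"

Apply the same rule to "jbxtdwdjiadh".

adjt

Rule — keep one character in every 3, starting at position 1 (positions 1st, 4th, 7th, ...), then sort the characters into alphabetical order.
On "jbxtdwdjiadh": the first step gives "jtda", and the second then gives "adjt".
(Check on "tznwsotjvab": → "twta" → "attw" ✓)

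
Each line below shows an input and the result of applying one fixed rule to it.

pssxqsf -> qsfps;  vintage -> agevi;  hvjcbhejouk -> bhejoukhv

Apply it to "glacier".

iergl

What's happening: move the first 2 characters to the end (rotate left by 2), then delete the first 2 characters.
"glacier" → "aciergl" → "iergl".
(Check on "vintage": → "ntagevi" → "agevi" ✓)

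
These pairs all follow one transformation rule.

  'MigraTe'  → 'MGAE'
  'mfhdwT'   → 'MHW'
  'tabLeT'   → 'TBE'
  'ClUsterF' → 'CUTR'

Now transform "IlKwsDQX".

Each output is the input with this applied: keep every other character starting from the first (positions 1st, 3rd, 5th, ...), then convert every letter to uppercase.
Applying both steps to "IlKwsDQX": "IKsQ", then "IKSQ".

IKSQ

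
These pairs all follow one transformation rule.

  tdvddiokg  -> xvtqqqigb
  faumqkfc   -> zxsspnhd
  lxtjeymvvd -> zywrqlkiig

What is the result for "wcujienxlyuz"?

Rule — shift every letter 13 places forward in the alphabet (wrapping around) — i.e. ROT13, then sort the characters into reverse alphabetical order.
For "wcujienxlyuz", step one produces "jphwvrakylhm"; step two turns that into "ywvrpmlkjhha".

ywvrpmlkjhha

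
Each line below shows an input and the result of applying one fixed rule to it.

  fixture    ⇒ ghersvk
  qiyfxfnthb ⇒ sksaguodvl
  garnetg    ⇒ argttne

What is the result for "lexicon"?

vpbayrk

What's happening: shift every letter 13 places forward in the alphabet (wrapping around) — i.e. ROT13, then move the first 3 characters to the end (rotate left by 3).
Doing the same to "lexicon": "vpbayrk".
(Check on "fixture": → "svkgher" → "ghersvk" ✓)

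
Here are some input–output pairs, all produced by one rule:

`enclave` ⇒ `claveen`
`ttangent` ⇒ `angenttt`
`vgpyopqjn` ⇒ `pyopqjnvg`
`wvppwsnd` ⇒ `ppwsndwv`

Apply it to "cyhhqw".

Each output is the input with this applied: move the first 2 characters to the end (rotate left by 2).
So "cyhhqw" becomes "hhqwcy".

hhqwcy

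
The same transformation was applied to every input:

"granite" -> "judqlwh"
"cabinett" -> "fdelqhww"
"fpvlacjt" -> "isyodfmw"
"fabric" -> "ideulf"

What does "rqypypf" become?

utbsbsi

What's happening: shift every letter 3 places forward in the alphabet (wrapping around).
For "rqypypf" the result is "utbsbsi".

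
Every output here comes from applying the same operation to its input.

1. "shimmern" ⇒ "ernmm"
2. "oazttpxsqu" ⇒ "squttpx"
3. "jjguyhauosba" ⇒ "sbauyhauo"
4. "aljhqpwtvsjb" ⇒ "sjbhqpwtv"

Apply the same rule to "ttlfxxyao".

The pattern: delete the first 3 characters, then move the last 3 characters to the front (rotate right by 3).
On "ttlfxxyao": the first step gives "fxxyao", and the second then gives "yaofxx".

yaofxx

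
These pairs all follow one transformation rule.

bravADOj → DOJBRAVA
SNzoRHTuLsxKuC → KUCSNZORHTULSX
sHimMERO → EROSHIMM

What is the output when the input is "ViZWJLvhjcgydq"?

What's happening: move the last 3 characters to the front (rotate right by 3), then convert every letter to uppercase.
Applying both steps to "ViZWJLvhjcgydq": "ydqViZWJLvhjcg", then "YDQVIZWJLVHJCG".

YDQVIZWJLVHJCG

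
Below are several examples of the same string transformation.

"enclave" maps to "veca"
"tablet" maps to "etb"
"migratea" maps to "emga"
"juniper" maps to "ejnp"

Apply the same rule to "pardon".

The transformation: move the last 2 characters to the front (rotate right by 2), then keep every other character starting from the first (positions 1st, 3rd, 5th, ...).
On "pardon": the first step gives "onpard", and the second then gives "opr".

opr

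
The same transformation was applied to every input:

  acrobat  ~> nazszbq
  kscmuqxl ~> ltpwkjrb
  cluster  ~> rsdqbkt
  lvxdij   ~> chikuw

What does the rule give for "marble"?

akdlzq

What's happening: move the first 3 characters to the end (rotate left by 3), then shift every letter 1 place backward in the alphabet (wrapping around).
Applying both steps to "marble": "blemar", then "akdlzq".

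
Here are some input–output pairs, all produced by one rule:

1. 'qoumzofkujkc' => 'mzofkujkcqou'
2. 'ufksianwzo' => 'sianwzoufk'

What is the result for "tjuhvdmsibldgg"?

Looking at the pairs, the operation is to move the first 3 characters to the end (rotate left by 3).
So "tjuhvdmsibldgg" becomes "hvdmsibldggtju".

hvdmsibldggtju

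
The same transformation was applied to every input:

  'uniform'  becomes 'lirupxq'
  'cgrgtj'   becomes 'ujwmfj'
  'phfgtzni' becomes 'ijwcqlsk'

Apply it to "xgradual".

In each case the input is transformed by: shift every letter 3 places forward in the alphabet (wrapping around), then move the first 2 characters to the end (rotate left by 2).
Working it through for "xgradual": intermediate "ajudgxdo", final "udgxdoaj".

udgxdoaj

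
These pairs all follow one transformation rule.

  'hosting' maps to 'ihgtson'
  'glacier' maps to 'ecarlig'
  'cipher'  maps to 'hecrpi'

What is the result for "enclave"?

ecavnle

The pattern: sort the characters into reverse alphabetical order, then move the last 3 characters to the front (rotate right by 3).
Applying that to "enclave" gives "ecavnle".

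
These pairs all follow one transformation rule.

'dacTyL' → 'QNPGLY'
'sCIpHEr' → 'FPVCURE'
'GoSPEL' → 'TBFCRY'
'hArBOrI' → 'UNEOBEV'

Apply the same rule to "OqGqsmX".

BDTDFZK

The rule is to shift every letter 13 places forward in the alphabet (wrapping around) — i.e. ROT13, then convert every letter to uppercase.
For "OqGqsmX", step one produces "BdTdfzK"; step two turns that into "BDTDFZK".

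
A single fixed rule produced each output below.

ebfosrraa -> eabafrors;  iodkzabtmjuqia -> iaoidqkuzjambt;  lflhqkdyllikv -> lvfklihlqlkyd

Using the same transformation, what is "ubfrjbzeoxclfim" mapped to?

umbiffrljcbxzoe

In each case the input is transformed by: take characters alternately from the front and the back (1st, last, 2nd, 2nd-last, ...).
Applying that to "ubfrjbzeoxclfim" gives "umbiffrljcbxzoe".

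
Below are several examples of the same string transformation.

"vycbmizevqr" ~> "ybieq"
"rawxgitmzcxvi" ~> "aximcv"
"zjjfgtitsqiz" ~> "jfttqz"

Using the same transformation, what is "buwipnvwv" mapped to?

Each output is the input with this applied: keep every other character starting from the second (positions 2nd, 4th, 6th, ...).
Doing the same to "buwipnvwv": "uinw".

uinw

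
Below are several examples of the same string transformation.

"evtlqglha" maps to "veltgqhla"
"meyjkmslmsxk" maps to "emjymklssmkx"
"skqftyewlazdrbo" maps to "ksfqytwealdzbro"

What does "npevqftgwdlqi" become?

Each output is the input with this applied: swap each adjacent pair of characters (1↔2, 3↔4, ...).
For "npevqftgwdlqi" the result is "pnvefqgtdwqli".

pnvefqgtdwqli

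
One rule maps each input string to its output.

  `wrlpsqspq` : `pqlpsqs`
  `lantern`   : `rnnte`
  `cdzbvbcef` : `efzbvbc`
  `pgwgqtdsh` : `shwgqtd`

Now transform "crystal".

Rule — delete the first 2 characters, then move the last 2 characters to the front (rotate right by 2).
Applying that to "crystal" gives "alyst".

alyst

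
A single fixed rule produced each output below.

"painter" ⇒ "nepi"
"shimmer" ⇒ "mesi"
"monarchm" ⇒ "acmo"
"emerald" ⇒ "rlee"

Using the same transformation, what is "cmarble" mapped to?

The transformation: move the first 3 characters to the end (rotate left by 3), then keep every other character starting from the first (positions 1st, 3rd, 5th, ...).
For "cmarble", step one produces "rblecma"; step two turns that into "rlca".
(Check on "shimmer": → "mmershi" → "mesi" ✓)

rlca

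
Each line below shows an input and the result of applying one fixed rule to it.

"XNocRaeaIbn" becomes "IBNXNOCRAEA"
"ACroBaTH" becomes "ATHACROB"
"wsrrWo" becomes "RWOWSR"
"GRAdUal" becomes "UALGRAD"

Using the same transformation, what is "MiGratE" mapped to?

Each output is the input with this applied: move the last 3 characters to the front (rotate right by 3), then convert every letter to uppercase.
For "MiGratE", step one produces "atEMiGr"; step two turns that into "ATEMIGR".

ATEMIGR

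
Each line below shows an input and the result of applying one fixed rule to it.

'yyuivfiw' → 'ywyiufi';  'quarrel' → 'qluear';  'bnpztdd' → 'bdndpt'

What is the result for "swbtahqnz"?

szwnbqth

Looking at the pairs, the operation is to take characters alternately from the front and the back (1st, last, 2nd, 2nd-last, ...), then delete the last character.
For "swbtahqnz", step one produces "szwnbqtha"; step two turns that into "szwnbqth".
(Check on "quarrel": → "qluearr" → "qluear" ✓)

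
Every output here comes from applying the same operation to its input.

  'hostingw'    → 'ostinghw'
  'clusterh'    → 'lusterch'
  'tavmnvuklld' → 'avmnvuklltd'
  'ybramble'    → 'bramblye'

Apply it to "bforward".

The rule is to swap the first and last characters, then move the first character to the end.
Working it through for "bforward": intermediate "dforwarb", final "forwarbd".

forwarbd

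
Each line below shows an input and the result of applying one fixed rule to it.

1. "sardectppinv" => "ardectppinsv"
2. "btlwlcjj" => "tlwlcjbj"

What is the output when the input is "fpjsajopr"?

pjsajopfr

What's happening: swap the first and last characters, then move the first character to the end.
Applying both steps to "fpjsajopr": "rpjsajopf", then "pjsajopfr".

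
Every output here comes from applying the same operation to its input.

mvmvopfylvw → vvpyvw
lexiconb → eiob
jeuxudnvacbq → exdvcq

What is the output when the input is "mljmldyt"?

lmdt

The pattern: swap each adjacent pair of characters (1↔2, 3↔4, ...), then keep every other character starting from the first (positions 1st, 3rd, 5th, ...).
Working it through for "mljmldyt": intermediate "lmmjdlty", final "lmdt".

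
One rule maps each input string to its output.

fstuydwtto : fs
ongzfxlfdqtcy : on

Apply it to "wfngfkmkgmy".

wf

Each output is the input with this applied: keep only the first 2 characters.
For "wfngfkmkgmy" the result is "wf".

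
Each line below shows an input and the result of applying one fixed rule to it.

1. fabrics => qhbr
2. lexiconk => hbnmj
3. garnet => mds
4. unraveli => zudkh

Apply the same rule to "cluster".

rsdq

Looking at the pairs, the operation is to delete the first 3 characters, then shift every letter 1 place backward in the alphabet (wrapping around).
Working it through for "cluster": intermediate "ster", final "rsdq".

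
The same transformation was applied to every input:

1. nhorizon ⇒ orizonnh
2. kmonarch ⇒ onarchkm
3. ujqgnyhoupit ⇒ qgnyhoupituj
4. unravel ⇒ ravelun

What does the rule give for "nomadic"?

Looking at the pairs, the operation is to move the first 2 characters to the end (rotate left by 2).
So "nomadic" becomes "madicno".

madicno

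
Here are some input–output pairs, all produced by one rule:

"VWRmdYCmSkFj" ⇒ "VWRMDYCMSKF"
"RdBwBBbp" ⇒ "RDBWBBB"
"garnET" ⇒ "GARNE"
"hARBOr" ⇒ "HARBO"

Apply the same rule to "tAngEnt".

Each output is the input with this applied: delete the last character, then convert every letter to uppercase.
Applying both steps to "tAngEnt": "tAngEn", then "TANGEN".
(Check on "VWRmdYCmSkFj": → "VWRmdYCmSkF" → "VWRMDYCMSKF" ✓)

TANGEN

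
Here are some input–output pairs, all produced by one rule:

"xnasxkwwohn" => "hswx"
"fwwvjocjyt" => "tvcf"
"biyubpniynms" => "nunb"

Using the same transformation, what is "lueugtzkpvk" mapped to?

What's happening: keep one character in every 3, starting at position 1 (positions 1st, 4th, 7th, ...), then swap the first and last characters.
Applying both steps to "lueugtzkpvk": "luzv", then "vuzl".
(Check on "fwwvjocjyt": → "fvct" → "tvcf" ✓)

vuzl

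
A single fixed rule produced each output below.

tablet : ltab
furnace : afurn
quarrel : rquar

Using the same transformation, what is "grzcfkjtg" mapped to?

jgrzcfk

Each output is the input with this applied: delete the last 2 characters, then move the last character to the front.
On "grzcfkjtg": the first step gives "grzcfkj", and the second then gives "jgrzcfk".
(Check on "tablet": → "tabl" → "ltab" ✓)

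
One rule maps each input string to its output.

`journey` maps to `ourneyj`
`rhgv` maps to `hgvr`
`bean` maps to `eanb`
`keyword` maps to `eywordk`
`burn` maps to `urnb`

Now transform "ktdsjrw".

tdsjrwk

Each output is the input with this applied: move the first character to the end.
"ktdsjrw" → "tdsjrwk".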